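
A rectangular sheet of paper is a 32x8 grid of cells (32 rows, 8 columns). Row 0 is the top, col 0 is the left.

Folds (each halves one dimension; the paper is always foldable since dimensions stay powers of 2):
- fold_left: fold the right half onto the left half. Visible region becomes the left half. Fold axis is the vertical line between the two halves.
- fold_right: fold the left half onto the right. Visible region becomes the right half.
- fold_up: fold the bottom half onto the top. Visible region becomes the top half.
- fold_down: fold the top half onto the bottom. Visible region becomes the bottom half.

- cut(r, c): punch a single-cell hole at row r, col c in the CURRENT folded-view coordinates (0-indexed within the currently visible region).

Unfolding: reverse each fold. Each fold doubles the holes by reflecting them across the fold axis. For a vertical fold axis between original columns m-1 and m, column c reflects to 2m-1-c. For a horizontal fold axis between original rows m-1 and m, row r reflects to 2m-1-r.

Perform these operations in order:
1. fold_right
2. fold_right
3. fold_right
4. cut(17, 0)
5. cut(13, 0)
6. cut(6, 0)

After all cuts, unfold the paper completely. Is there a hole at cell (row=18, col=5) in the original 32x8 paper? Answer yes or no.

Op 1 fold_right: fold axis v@4; visible region now rows[0,32) x cols[4,8) = 32x4
Op 2 fold_right: fold axis v@6; visible region now rows[0,32) x cols[6,8) = 32x2
Op 3 fold_right: fold axis v@7; visible region now rows[0,32) x cols[7,8) = 32x1
Op 4 cut(17, 0): punch at orig (17,7); cuts so far [(17, 7)]; region rows[0,32) x cols[7,8) = 32x1
Op 5 cut(13, 0): punch at orig (13,7); cuts so far [(13, 7), (17, 7)]; region rows[0,32) x cols[7,8) = 32x1
Op 6 cut(6, 0): punch at orig (6,7); cuts so far [(6, 7), (13, 7), (17, 7)]; region rows[0,32) x cols[7,8) = 32x1
Unfold 1 (reflect across v@7): 6 holes -> [(6, 6), (6, 7), (13, 6), (13, 7), (17, 6), (17, 7)]
Unfold 2 (reflect across v@6): 12 holes -> [(6, 4), (6, 5), (6, 6), (6, 7), (13, 4), (13, 5), (13, 6), (13, 7), (17, 4), (17, 5), (17, 6), (17, 7)]
Unfold 3 (reflect across v@4): 24 holes -> [(6, 0), (6, 1), (6, 2), (6, 3), (6, 4), (6, 5), (6, 6), (6, 7), (13, 0), (13, 1), (13, 2), (13, 3), (13, 4), (13, 5), (13, 6), (13, 7), (17, 0), (17, 1), (17, 2), (17, 3), (17, 4), (17, 5), (17, 6), (17, 7)]
Holes: [(6, 0), (6, 1), (6, 2), (6, 3), (6, 4), (6, 5), (6, 6), (6, 7), (13, 0), (13, 1), (13, 2), (13, 3), (13, 4), (13, 5), (13, 6), (13, 7), (17, 0), (17, 1), (17, 2), (17, 3), (17, 4), (17, 5), (17, 6), (17, 7)]

Answer: no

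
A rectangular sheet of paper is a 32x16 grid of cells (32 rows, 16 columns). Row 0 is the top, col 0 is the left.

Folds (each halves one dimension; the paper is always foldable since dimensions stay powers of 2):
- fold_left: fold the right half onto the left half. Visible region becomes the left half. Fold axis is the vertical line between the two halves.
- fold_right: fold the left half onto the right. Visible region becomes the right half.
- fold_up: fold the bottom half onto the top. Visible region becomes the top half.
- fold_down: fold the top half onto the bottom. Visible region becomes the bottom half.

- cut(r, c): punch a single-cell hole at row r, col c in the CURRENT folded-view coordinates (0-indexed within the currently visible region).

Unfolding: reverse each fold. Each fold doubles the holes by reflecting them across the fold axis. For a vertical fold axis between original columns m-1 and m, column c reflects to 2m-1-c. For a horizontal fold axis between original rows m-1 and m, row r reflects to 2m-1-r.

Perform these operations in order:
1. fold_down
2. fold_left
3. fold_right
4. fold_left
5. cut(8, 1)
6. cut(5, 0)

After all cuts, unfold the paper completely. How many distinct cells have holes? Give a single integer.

Answer: 32

Derivation:
Op 1 fold_down: fold axis h@16; visible region now rows[16,32) x cols[0,16) = 16x16
Op 2 fold_left: fold axis v@8; visible region now rows[16,32) x cols[0,8) = 16x8
Op 3 fold_right: fold axis v@4; visible region now rows[16,32) x cols[4,8) = 16x4
Op 4 fold_left: fold axis v@6; visible region now rows[16,32) x cols[4,6) = 16x2
Op 5 cut(8, 1): punch at orig (24,5); cuts so far [(24, 5)]; region rows[16,32) x cols[4,6) = 16x2
Op 6 cut(5, 0): punch at orig (21,4); cuts so far [(21, 4), (24, 5)]; region rows[16,32) x cols[4,6) = 16x2
Unfold 1 (reflect across v@6): 4 holes -> [(21, 4), (21, 7), (24, 5), (24, 6)]
Unfold 2 (reflect across v@4): 8 holes -> [(21, 0), (21, 3), (21, 4), (21, 7), (24, 1), (24, 2), (24, 5), (24, 6)]
Unfold 3 (reflect across v@8): 16 holes -> [(21, 0), (21, 3), (21, 4), (21, 7), (21, 8), (21, 11), (21, 12), (21, 15), (24, 1), (24, 2), (24, 5), (24, 6), (24, 9), (24, 10), (24, 13), (24, 14)]
Unfold 4 (reflect across h@16): 32 holes -> [(7, 1), (7, 2), (7, 5), (7, 6), (7, 9), (7, 10), (7, 13), (7, 14), (10, 0), (10, 3), (10, 4), (10, 7), (10, 8), (10, 11), (10, 12), (10, 15), (21, 0), (21, 3), (21, 4), (21, 7), (21, 8), (21, 11), (21, 12), (21, 15), (24, 1), (24, 2), (24, 5), (24, 6), (24, 9), (24, 10), (24, 13), (24, 14)]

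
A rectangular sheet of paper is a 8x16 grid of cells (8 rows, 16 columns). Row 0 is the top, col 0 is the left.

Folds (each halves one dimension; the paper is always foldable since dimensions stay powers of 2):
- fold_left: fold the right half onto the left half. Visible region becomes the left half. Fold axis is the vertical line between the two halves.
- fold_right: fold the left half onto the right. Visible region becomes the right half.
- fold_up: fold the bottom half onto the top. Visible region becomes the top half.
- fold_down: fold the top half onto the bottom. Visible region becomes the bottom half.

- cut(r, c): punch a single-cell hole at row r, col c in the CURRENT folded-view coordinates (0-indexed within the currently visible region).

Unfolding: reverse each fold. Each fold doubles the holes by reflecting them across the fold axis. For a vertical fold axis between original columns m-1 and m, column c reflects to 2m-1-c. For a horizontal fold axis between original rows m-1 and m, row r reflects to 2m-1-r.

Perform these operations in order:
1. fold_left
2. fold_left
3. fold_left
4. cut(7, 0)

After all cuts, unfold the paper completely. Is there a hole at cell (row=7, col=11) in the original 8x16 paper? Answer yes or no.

Answer: yes

Derivation:
Op 1 fold_left: fold axis v@8; visible region now rows[0,8) x cols[0,8) = 8x8
Op 2 fold_left: fold axis v@4; visible region now rows[0,8) x cols[0,4) = 8x4
Op 3 fold_left: fold axis v@2; visible region now rows[0,8) x cols[0,2) = 8x2
Op 4 cut(7, 0): punch at orig (7,0); cuts so far [(7, 0)]; region rows[0,8) x cols[0,2) = 8x2
Unfold 1 (reflect across v@2): 2 holes -> [(7, 0), (7, 3)]
Unfold 2 (reflect across v@4): 4 holes -> [(7, 0), (7, 3), (7, 4), (7, 7)]
Unfold 3 (reflect across v@8): 8 holes -> [(7, 0), (7, 3), (7, 4), (7, 7), (7, 8), (7, 11), (7, 12), (7, 15)]
Holes: [(7, 0), (7, 3), (7, 4), (7, 7), (7, 8), (7, 11), (7, 12), (7, 15)]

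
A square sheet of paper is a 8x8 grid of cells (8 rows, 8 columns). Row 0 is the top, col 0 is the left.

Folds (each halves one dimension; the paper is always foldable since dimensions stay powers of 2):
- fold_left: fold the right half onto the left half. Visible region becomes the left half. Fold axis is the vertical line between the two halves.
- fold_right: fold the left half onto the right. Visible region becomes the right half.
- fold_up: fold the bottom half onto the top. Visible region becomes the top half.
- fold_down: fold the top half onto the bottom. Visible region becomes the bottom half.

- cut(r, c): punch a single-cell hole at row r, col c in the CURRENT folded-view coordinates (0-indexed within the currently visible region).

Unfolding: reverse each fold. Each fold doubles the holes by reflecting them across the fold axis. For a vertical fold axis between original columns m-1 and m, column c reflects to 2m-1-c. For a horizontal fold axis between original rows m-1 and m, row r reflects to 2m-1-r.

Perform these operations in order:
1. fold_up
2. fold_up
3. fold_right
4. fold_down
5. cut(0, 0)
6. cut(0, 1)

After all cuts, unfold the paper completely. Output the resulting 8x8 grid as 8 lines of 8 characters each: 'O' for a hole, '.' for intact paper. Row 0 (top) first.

Answer: ..OOOO..
..OOOO..
..OOOO..
..OOOO..
..OOOO..
..OOOO..
..OOOO..
..OOOO..

Derivation:
Op 1 fold_up: fold axis h@4; visible region now rows[0,4) x cols[0,8) = 4x8
Op 2 fold_up: fold axis h@2; visible region now rows[0,2) x cols[0,8) = 2x8
Op 3 fold_right: fold axis v@4; visible region now rows[0,2) x cols[4,8) = 2x4
Op 4 fold_down: fold axis h@1; visible region now rows[1,2) x cols[4,8) = 1x4
Op 5 cut(0, 0): punch at orig (1,4); cuts so far [(1, 4)]; region rows[1,2) x cols[4,8) = 1x4
Op 6 cut(0, 1): punch at orig (1,5); cuts so far [(1, 4), (1, 5)]; region rows[1,2) x cols[4,8) = 1x4
Unfold 1 (reflect across h@1): 4 holes -> [(0, 4), (0, 5), (1, 4), (1, 5)]
Unfold 2 (reflect across v@4): 8 holes -> [(0, 2), (0, 3), (0, 4), (0, 5), (1, 2), (1, 3), (1, 4), (1, 5)]
Unfold 3 (reflect across h@2): 16 holes -> [(0, 2), (0, 3), (0, 4), (0, 5), (1, 2), (1, 3), (1, 4), (1, 5), (2, 2), (2, 3), (2, 4), (2, 5), (3, 2), (3, 3), (3, 4), (3, 5)]
Unfold 4 (reflect across h@4): 32 holes -> [(0, 2), (0, 3), (0, 4), (0, 5), (1, 2), (1, 3), (1, 4), (1, 5), (2, 2), (2, 3), (2, 4), (2, 5), (3, 2), (3, 3), (3, 4), (3, 5), (4, 2), (4, 3), (4, 4), (4, 5), (5, 2), (5, 3), (5, 4), (5, 5), (6, 2), (6, 3), (6, 4), (6, 5), (7, 2), (7, 3), (7, 4), (7, 5)]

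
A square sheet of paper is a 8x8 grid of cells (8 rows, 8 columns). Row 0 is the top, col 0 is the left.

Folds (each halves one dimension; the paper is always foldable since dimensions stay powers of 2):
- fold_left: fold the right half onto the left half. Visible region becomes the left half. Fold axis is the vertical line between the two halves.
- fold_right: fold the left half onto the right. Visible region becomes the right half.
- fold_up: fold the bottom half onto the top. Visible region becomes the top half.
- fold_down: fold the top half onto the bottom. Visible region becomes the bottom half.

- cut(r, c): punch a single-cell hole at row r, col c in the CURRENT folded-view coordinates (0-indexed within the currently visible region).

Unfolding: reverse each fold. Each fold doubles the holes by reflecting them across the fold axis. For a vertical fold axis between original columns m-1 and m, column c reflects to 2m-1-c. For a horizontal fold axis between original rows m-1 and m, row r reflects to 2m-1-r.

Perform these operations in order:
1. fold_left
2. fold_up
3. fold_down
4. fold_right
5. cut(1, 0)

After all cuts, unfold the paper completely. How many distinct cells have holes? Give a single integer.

Answer: 16

Derivation:
Op 1 fold_left: fold axis v@4; visible region now rows[0,8) x cols[0,4) = 8x4
Op 2 fold_up: fold axis h@4; visible region now rows[0,4) x cols[0,4) = 4x4
Op 3 fold_down: fold axis h@2; visible region now rows[2,4) x cols[0,4) = 2x4
Op 4 fold_right: fold axis v@2; visible region now rows[2,4) x cols[2,4) = 2x2
Op 5 cut(1, 0): punch at orig (3,2); cuts so far [(3, 2)]; region rows[2,4) x cols[2,4) = 2x2
Unfold 1 (reflect across v@2): 2 holes -> [(3, 1), (3, 2)]
Unfold 2 (reflect across h@2): 4 holes -> [(0, 1), (0, 2), (3, 1), (3, 2)]
Unfold 3 (reflect across h@4): 8 holes -> [(0, 1), (0, 2), (3, 1), (3, 2), (4, 1), (4, 2), (7, 1), (7, 2)]
Unfold 4 (reflect across v@4): 16 holes -> [(0, 1), (0, 2), (0, 5), (0, 6), (3, 1), (3, 2), (3, 5), (3, 6), (4, 1), (4, 2), (4, 5), (4, 6), (7, 1), (7, 2), (7, 5), (7, 6)]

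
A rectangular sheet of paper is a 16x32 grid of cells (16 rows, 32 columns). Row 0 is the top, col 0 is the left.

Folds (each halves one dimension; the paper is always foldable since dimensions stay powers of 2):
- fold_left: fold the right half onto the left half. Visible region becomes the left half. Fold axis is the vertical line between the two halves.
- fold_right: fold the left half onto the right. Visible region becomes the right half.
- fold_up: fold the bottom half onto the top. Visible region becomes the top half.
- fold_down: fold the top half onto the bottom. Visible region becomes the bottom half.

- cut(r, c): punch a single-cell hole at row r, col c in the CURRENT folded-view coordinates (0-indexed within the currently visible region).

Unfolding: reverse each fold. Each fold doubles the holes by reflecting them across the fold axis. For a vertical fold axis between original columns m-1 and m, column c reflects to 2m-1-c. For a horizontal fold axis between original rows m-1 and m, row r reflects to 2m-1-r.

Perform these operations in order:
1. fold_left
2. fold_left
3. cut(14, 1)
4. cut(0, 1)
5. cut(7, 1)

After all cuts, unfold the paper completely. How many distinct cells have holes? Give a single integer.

Answer: 12

Derivation:
Op 1 fold_left: fold axis v@16; visible region now rows[0,16) x cols[0,16) = 16x16
Op 2 fold_left: fold axis v@8; visible region now rows[0,16) x cols[0,8) = 16x8
Op 3 cut(14, 1): punch at orig (14,1); cuts so far [(14, 1)]; region rows[0,16) x cols[0,8) = 16x8
Op 4 cut(0, 1): punch at orig (0,1); cuts so far [(0, 1), (14, 1)]; region rows[0,16) x cols[0,8) = 16x8
Op 5 cut(7, 1): punch at orig (7,1); cuts so far [(0, 1), (7, 1), (14, 1)]; region rows[0,16) x cols[0,8) = 16x8
Unfold 1 (reflect across v@8): 6 holes -> [(0, 1), (0, 14), (7, 1), (7, 14), (14, 1), (14, 14)]
Unfold 2 (reflect across v@16): 12 holes -> [(0, 1), (0, 14), (0, 17), (0, 30), (7, 1), (7, 14), (7, 17), (7, 30), (14, 1), (14, 14), (14, 17), (14, 30)]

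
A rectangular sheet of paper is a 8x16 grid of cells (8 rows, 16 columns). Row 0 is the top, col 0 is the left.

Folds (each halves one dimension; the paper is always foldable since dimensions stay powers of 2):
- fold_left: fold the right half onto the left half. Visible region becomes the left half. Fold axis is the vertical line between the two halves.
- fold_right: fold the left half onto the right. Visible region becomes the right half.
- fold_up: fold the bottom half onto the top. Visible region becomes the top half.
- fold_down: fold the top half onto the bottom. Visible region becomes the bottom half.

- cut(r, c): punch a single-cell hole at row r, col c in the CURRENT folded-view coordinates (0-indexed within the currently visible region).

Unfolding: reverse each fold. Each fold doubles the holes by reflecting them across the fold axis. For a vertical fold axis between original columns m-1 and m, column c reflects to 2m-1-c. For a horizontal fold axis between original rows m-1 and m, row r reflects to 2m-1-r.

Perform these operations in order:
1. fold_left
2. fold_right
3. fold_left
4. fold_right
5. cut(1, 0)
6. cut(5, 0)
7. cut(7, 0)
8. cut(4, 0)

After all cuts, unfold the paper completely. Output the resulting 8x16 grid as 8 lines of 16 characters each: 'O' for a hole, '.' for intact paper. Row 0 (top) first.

Op 1 fold_left: fold axis v@8; visible region now rows[0,8) x cols[0,8) = 8x8
Op 2 fold_right: fold axis v@4; visible region now rows[0,8) x cols[4,8) = 8x4
Op 3 fold_left: fold axis v@6; visible region now rows[0,8) x cols[4,6) = 8x2
Op 4 fold_right: fold axis v@5; visible region now rows[0,8) x cols[5,6) = 8x1
Op 5 cut(1, 0): punch at orig (1,5); cuts so far [(1, 5)]; region rows[0,8) x cols[5,6) = 8x1
Op 6 cut(5, 0): punch at orig (5,5); cuts so far [(1, 5), (5, 5)]; region rows[0,8) x cols[5,6) = 8x1
Op 7 cut(7, 0): punch at orig (7,5); cuts so far [(1, 5), (5, 5), (7, 5)]; region rows[0,8) x cols[5,6) = 8x1
Op 8 cut(4, 0): punch at orig (4,5); cuts so far [(1, 5), (4, 5), (5, 5), (7, 5)]; region rows[0,8) x cols[5,6) = 8x1
Unfold 1 (reflect across v@5): 8 holes -> [(1, 4), (1, 5), (4, 4), (4, 5), (5, 4), (5, 5), (7, 4), (7, 5)]
Unfold 2 (reflect across v@6): 16 holes -> [(1, 4), (1, 5), (1, 6), (1, 7), (4, 4), (4, 5), (4, 6), (4, 7), (5, 4), (5, 5), (5, 6), (5, 7), (7, 4), (7, 5), (7, 6), (7, 7)]
Unfold 3 (reflect across v@4): 32 holes -> [(1, 0), (1, 1), (1, 2), (1, 3), (1, 4), (1, 5), (1, 6), (1, 7), (4, 0), (4, 1), (4, 2), (4, 3), (4, 4), (4, 5), (4, 6), (4, 7), (5, 0), (5, 1), (5, 2), (5, 3), (5, 4), (5, 5), (5, 6), (5, 7), (7, 0), (7, 1), (7, 2), (7, 3), (7, 4), (7, 5), (7, 6), (7, 7)]
Unfold 4 (reflect across v@8): 64 holes -> [(1, 0), (1, 1), (1, 2), (1, 3), (1, 4), (1, 5), (1, 6), (1, 7), (1, 8), (1, 9), (1, 10), (1, 11), (1, 12), (1, 13), (1, 14), (1, 15), (4, 0), (4, 1), (4, 2), (4, 3), (4, 4), (4, 5), (4, 6), (4, 7), (4, 8), (4, 9), (4, 10), (4, 11), (4, 12), (4, 13), (4, 14), (4, 15), (5, 0), (5, 1), (5, 2), (5, 3), (5, 4), (5, 5), (5, 6), (5, 7), (5, 8), (5, 9), (5, 10), (5, 11), (5, 12), (5, 13), (5, 14), (5, 15), (7, 0), (7, 1), (7, 2), (7, 3), (7, 4), (7, 5), (7, 6), (7, 7), (7, 8), (7, 9), (7, 10), (7, 11), (7, 12), (7, 13), (7, 14), (7, 15)]

Answer: ................
OOOOOOOOOOOOOOOO
................
................
OOOOOOOOOOOOOOOO
OOOOOOOOOOOOOOOO
................
OOOOOOOOOOOOOOOO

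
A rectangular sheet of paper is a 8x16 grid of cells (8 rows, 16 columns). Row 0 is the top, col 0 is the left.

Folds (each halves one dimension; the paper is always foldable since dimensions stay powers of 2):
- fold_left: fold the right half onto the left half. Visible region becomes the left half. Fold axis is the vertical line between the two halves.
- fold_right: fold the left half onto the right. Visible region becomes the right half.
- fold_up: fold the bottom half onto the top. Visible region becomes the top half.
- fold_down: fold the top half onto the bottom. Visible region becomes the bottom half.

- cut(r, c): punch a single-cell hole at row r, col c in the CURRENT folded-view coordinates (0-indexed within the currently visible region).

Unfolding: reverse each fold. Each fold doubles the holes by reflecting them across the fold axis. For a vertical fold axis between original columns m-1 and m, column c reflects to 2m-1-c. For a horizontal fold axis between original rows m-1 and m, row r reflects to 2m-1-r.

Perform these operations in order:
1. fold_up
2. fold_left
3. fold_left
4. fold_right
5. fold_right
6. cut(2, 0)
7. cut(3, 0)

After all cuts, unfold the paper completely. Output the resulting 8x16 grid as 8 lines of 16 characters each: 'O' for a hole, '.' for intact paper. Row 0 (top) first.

Answer: ................
................
OOOOOOOOOOOOOOOO
OOOOOOOOOOOOOOOO
OOOOOOOOOOOOOOOO
OOOOOOOOOOOOOOOO
................
................

Derivation:
Op 1 fold_up: fold axis h@4; visible region now rows[0,4) x cols[0,16) = 4x16
Op 2 fold_left: fold axis v@8; visible region now rows[0,4) x cols[0,8) = 4x8
Op 3 fold_left: fold axis v@4; visible region now rows[0,4) x cols[0,4) = 4x4
Op 4 fold_right: fold axis v@2; visible region now rows[0,4) x cols[2,4) = 4x2
Op 5 fold_right: fold axis v@3; visible region now rows[0,4) x cols[3,4) = 4x1
Op 6 cut(2, 0): punch at orig (2,3); cuts so far [(2, 3)]; region rows[0,4) x cols[3,4) = 4x1
Op 7 cut(3, 0): punch at orig (3,3); cuts so far [(2, 3), (3, 3)]; region rows[0,4) x cols[3,4) = 4x1
Unfold 1 (reflect across v@3): 4 holes -> [(2, 2), (2, 3), (3, 2), (3, 3)]
Unfold 2 (reflect across v@2): 8 holes -> [(2, 0), (2, 1), (2, 2), (2, 3), (3, 0), (3, 1), (3, 2), (3, 3)]
Unfold 3 (reflect across v@4): 16 holes -> [(2, 0), (2, 1), (2, 2), (2, 3), (2, 4), (2, 5), (2, 6), (2, 7), (3, 0), (3, 1), (3, 2), (3, 3), (3, 4), (3, 5), (3, 6), (3, 7)]
Unfold 4 (reflect across v@8): 32 holes -> [(2, 0), (2, 1), (2, 2), (2, 3), (2, 4), (2, 5), (2, 6), (2, 7), (2, 8), (2, 9), (2, 10), (2, 11), (2, 12), (2, 13), (2, 14), (2, 15), (3, 0), (3, 1), (3, 2), (3, 3), (3, 4), (3, 5), (3, 6), (3, 7), (3, 8), (3, 9), (3, 10), (3, 11), (3, 12), (3, 13), (3, 14), (3, 15)]
Unfold 5 (reflect across h@4): 64 holes -> [(2, 0), (2, 1), (2, 2), (2, 3), (2, 4), (2, 5), (2, 6), (2, 7), (2, 8), (2, 9), (2, 10), (2, 11), (2, 12), (2, 13), (2, 14), (2, 15), (3, 0), (3, 1), (3, 2), (3, 3), (3, 4), (3, 5), (3, 6), (3, 7), (3, 8), (3, 9), (3, 10), (3, 11), (3, 12), (3, 13), (3, 14), (3, 15), (4, 0), (4, 1), (4, 2), (4, 3), (4, 4), (4, 5), (4, 6), (4, 7), (4, 8), (4, 9), (4, 10), (4, 11), (4, 12), (4, 13), (4, 14), (4, 15), (5, 0), (5, 1), (5, 2), (5, 3), (5, 4), (5, 5), (5, 6), (5, 7), (5, 8), (5, 9), (5, 10), (5, 11), (5, 12), (5, 13), (5, 14), (5, 15)]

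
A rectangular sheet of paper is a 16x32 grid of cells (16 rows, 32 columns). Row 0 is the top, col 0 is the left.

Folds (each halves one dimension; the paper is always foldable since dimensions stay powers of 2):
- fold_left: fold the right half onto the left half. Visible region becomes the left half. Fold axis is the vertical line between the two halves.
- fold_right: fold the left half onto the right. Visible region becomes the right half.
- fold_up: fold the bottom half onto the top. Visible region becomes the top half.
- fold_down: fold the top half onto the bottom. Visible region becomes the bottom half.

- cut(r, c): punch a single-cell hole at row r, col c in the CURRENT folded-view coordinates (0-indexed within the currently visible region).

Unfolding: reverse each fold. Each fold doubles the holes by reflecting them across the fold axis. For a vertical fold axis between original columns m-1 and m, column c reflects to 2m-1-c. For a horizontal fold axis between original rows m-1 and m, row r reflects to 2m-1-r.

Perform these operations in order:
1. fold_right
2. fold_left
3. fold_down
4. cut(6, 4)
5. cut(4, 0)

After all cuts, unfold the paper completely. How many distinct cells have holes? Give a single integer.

Op 1 fold_right: fold axis v@16; visible region now rows[0,16) x cols[16,32) = 16x16
Op 2 fold_left: fold axis v@24; visible region now rows[0,16) x cols[16,24) = 16x8
Op 3 fold_down: fold axis h@8; visible region now rows[8,16) x cols[16,24) = 8x8
Op 4 cut(6, 4): punch at orig (14,20); cuts so far [(14, 20)]; region rows[8,16) x cols[16,24) = 8x8
Op 5 cut(4, 0): punch at orig (12,16); cuts so far [(12, 16), (14, 20)]; region rows[8,16) x cols[16,24) = 8x8
Unfold 1 (reflect across h@8): 4 holes -> [(1, 20), (3, 16), (12, 16), (14, 20)]
Unfold 2 (reflect across v@24): 8 holes -> [(1, 20), (1, 27), (3, 16), (3, 31), (12, 16), (12, 31), (14, 20), (14, 27)]
Unfold 3 (reflect across v@16): 16 holes -> [(1, 4), (1, 11), (1, 20), (1, 27), (3, 0), (3, 15), (3, 16), (3, 31), (12, 0), (12, 15), (12, 16), (12, 31), (14, 4), (14, 11), (14, 20), (14, 27)]

Answer: 16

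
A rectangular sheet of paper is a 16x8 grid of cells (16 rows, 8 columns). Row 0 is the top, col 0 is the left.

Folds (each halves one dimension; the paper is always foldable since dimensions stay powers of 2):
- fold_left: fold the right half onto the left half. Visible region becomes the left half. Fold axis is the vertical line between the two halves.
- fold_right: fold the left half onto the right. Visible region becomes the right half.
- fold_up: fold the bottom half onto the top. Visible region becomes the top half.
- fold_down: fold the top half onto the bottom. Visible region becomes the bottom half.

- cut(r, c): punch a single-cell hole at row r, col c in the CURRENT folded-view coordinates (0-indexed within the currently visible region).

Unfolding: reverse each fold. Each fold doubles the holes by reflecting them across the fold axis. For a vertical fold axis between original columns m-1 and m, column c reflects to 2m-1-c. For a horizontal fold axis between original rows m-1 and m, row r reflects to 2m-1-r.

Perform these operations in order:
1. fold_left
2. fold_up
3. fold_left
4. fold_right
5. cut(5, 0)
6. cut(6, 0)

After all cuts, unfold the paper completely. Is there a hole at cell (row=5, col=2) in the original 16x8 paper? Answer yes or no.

Answer: yes

Derivation:
Op 1 fold_left: fold axis v@4; visible region now rows[0,16) x cols[0,4) = 16x4
Op 2 fold_up: fold axis h@8; visible region now rows[0,8) x cols[0,4) = 8x4
Op 3 fold_left: fold axis v@2; visible region now rows[0,8) x cols[0,2) = 8x2
Op 4 fold_right: fold axis v@1; visible region now rows[0,8) x cols[1,2) = 8x1
Op 5 cut(5, 0): punch at orig (5,1); cuts so far [(5, 1)]; region rows[0,8) x cols[1,2) = 8x1
Op 6 cut(6, 0): punch at orig (6,1); cuts so far [(5, 1), (6, 1)]; region rows[0,8) x cols[1,2) = 8x1
Unfold 1 (reflect across v@1): 4 holes -> [(5, 0), (5, 1), (6, 0), (6, 1)]
Unfold 2 (reflect across v@2): 8 holes -> [(5, 0), (5, 1), (5, 2), (5, 3), (6, 0), (6, 1), (6, 2), (6, 3)]
Unfold 3 (reflect across h@8): 16 holes -> [(5, 0), (5, 1), (5, 2), (5, 3), (6, 0), (6, 1), (6, 2), (6, 3), (9, 0), (9, 1), (9, 2), (9, 3), (10, 0), (10, 1), (10, 2), (10, 3)]
Unfold 4 (reflect across v@4): 32 holes -> [(5, 0), (5, 1), (5, 2), (5, 3), (5, 4), (5, 5), (5, 6), (5, 7), (6, 0), (6, 1), (6, 2), (6, 3), (6, 4), (6, 5), (6, 6), (6, 7), (9, 0), (9, 1), (9, 2), (9, 3), (9, 4), (9, 5), (9, 6), (9, 7), (10, 0), (10, 1), (10, 2), (10, 3), (10, 4), (10, 5), (10, 6), (10, 7)]
Holes: [(5, 0), (5, 1), (5, 2), (5, 3), (5, 4), (5, 5), (5, 6), (5, 7), (6, 0), (6, 1), (6, 2), (6, 3), (6, 4), (6, 5), (6, 6), (6, 7), (9, 0), (9, 1), (9, 2), (9, 3), (9, 4), (9, 5), (9, 6), (9, 7), (10, 0), (10, 1), (10, 2), (10, 3), (10, 4), (10, 5), (10, 6), (10, 7)]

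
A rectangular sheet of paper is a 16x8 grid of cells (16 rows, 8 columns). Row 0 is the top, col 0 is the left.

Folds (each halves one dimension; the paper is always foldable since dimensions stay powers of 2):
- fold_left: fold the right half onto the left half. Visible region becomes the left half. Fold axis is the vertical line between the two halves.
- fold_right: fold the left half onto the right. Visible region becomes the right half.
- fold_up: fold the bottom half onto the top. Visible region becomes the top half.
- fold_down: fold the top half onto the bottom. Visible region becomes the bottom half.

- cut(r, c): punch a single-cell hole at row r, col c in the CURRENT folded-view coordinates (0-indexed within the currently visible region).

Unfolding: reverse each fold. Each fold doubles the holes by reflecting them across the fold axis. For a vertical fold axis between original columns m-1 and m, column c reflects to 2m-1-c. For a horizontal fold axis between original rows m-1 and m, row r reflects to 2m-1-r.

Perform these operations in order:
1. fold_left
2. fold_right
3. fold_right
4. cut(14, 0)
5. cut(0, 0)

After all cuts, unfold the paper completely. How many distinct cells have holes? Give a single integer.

Answer: 16

Derivation:
Op 1 fold_left: fold axis v@4; visible region now rows[0,16) x cols[0,4) = 16x4
Op 2 fold_right: fold axis v@2; visible region now rows[0,16) x cols[2,4) = 16x2
Op 3 fold_right: fold axis v@3; visible region now rows[0,16) x cols[3,4) = 16x1
Op 4 cut(14, 0): punch at orig (14,3); cuts so far [(14, 3)]; region rows[0,16) x cols[3,4) = 16x1
Op 5 cut(0, 0): punch at orig (0,3); cuts so far [(0, 3), (14, 3)]; region rows[0,16) x cols[3,4) = 16x1
Unfold 1 (reflect across v@3): 4 holes -> [(0, 2), (0, 3), (14, 2), (14, 3)]
Unfold 2 (reflect across v@2): 8 holes -> [(0, 0), (0, 1), (0, 2), (0, 3), (14, 0), (14, 1), (14, 2), (14, 3)]
Unfold 3 (reflect across v@4): 16 holes -> [(0, 0), (0, 1), (0, 2), (0, 3), (0, 4), (0, 5), (0, 6), (0, 7), (14, 0), (14, 1), (14, 2), (14, 3), (14, 4), (14, 5), (14, 6), (14, 7)]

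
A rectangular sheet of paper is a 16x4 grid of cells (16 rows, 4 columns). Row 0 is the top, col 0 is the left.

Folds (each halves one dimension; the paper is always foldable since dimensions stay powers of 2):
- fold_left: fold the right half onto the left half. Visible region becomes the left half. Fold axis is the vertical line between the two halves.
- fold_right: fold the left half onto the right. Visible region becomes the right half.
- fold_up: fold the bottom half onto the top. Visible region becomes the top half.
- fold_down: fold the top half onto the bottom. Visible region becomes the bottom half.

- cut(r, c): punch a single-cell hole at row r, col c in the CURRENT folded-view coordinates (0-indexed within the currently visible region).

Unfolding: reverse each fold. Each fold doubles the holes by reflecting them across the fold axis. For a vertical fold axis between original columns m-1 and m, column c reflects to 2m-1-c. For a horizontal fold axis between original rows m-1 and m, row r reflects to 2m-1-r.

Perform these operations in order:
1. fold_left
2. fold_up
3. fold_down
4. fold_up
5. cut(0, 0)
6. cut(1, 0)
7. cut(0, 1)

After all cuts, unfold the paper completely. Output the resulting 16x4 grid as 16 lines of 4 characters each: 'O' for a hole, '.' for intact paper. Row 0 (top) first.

Answer: OOOO
O..O
O..O
OOOO
OOOO
O..O
O..O
OOOO
OOOO
O..O
O..O
OOOO
OOOO
O..O
O..O
OOOO

Derivation:
Op 1 fold_left: fold axis v@2; visible region now rows[0,16) x cols[0,2) = 16x2
Op 2 fold_up: fold axis h@8; visible region now rows[0,8) x cols[0,2) = 8x2
Op 3 fold_down: fold axis h@4; visible region now rows[4,8) x cols[0,2) = 4x2
Op 4 fold_up: fold axis h@6; visible region now rows[4,6) x cols[0,2) = 2x2
Op 5 cut(0, 0): punch at orig (4,0); cuts so far [(4, 0)]; region rows[4,6) x cols[0,2) = 2x2
Op 6 cut(1, 0): punch at orig (5,0); cuts so far [(4, 0), (5, 0)]; region rows[4,6) x cols[0,2) = 2x2
Op 7 cut(0, 1): punch at orig (4,1); cuts so far [(4, 0), (4, 1), (5, 0)]; region rows[4,6) x cols[0,2) = 2x2
Unfold 1 (reflect across h@6): 6 holes -> [(4, 0), (4, 1), (5, 0), (6, 0), (7, 0), (7, 1)]
Unfold 2 (reflect across h@4): 12 holes -> [(0, 0), (0, 1), (1, 0), (2, 0), (3, 0), (3, 1), (4, 0), (4, 1), (5, 0), (6, 0), (7, 0), (7, 1)]
Unfold 3 (reflect across h@8): 24 holes -> [(0, 0), (0, 1), (1, 0), (2, 0), (3, 0), (3, 1), (4, 0), (4, 1), (5, 0), (6, 0), (7, 0), (7, 1), (8, 0), (8, 1), (9, 0), (10, 0), (11, 0), (11, 1), (12, 0), (12, 1), (13, 0), (14, 0), (15, 0), (15, 1)]
Unfold 4 (reflect across v@2): 48 holes -> [(0, 0), (0, 1), (0, 2), (0, 3), (1, 0), (1, 3), (2, 0), (2, 3), (3, 0), (3, 1), (3, 2), (3, 3), (4, 0), (4, 1), (4, 2), (4, 3), (5, 0), (5, 3), (6, 0), (6, 3), (7, 0), (7, 1), (7, 2), (7, 3), (8, 0), (8, 1), (8, 2), (8, 3), (9, 0), (9, 3), (10, 0), (10, 3), (11, 0), (11, 1), (11, 2), (11, 3), (12, 0), (12, 1), (12, 2), (12, 3), (13, 0), (13, 3), (14, 0), (14, 3), (15, 0), (15, 1), (15, 2), (15, 3)]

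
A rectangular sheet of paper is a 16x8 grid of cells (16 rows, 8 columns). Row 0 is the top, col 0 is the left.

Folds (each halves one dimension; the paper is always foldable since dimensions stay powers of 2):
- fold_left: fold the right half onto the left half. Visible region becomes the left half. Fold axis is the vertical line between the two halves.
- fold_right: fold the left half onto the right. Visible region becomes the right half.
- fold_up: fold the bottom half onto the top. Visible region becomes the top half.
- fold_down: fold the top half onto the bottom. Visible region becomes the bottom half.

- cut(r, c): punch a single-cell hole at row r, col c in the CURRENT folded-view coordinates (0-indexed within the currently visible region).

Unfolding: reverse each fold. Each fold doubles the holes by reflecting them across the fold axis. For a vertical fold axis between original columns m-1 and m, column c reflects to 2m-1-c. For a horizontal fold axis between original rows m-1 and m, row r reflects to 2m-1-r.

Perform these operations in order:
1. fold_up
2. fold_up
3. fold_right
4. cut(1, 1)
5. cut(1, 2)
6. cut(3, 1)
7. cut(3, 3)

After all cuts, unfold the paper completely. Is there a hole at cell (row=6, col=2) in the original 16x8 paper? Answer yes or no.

Answer: yes

Derivation:
Op 1 fold_up: fold axis h@8; visible region now rows[0,8) x cols[0,8) = 8x8
Op 2 fold_up: fold axis h@4; visible region now rows[0,4) x cols[0,8) = 4x8
Op 3 fold_right: fold axis v@4; visible region now rows[0,4) x cols[4,8) = 4x4
Op 4 cut(1, 1): punch at orig (1,5); cuts so far [(1, 5)]; region rows[0,4) x cols[4,8) = 4x4
Op 5 cut(1, 2): punch at orig (1,6); cuts so far [(1, 5), (1, 6)]; region rows[0,4) x cols[4,8) = 4x4
Op 6 cut(3, 1): punch at orig (3,5); cuts so far [(1, 5), (1, 6), (3, 5)]; region rows[0,4) x cols[4,8) = 4x4
Op 7 cut(3, 3): punch at orig (3,7); cuts so far [(1, 5), (1, 6), (3, 5), (3, 7)]; region rows[0,4) x cols[4,8) = 4x4
Unfold 1 (reflect across v@4): 8 holes -> [(1, 1), (1, 2), (1, 5), (1, 6), (3, 0), (3, 2), (3, 5), (3, 7)]
Unfold 2 (reflect across h@4): 16 holes -> [(1, 1), (1, 2), (1, 5), (1, 6), (3, 0), (3, 2), (3, 5), (3, 7), (4, 0), (4, 2), (4, 5), (4, 7), (6, 1), (6, 2), (6, 5), (6, 6)]
Unfold 3 (reflect across h@8): 32 holes -> [(1, 1), (1, 2), (1, 5), (1, 6), (3, 0), (3, 2), (3, 5), (3, 7), (4, 0), (4, 2), (4, 5), (4, 7), (6, 1), (6, 2), (6, 5), (6, 6), (9, 1), (9, 2), (9, 5), (9, 6), (11, 0), (11, 2), (11, 5), (11, 7), (12, 0), (12, 2), (12, 5), (12, 7), (14, 1), (14, 2), (14, 5), (14, 6)]
Holes: [(1, 1), (1, 2), (1, 5), (1, 6), (3, 0), (3, 2), (3, 5), (3, 7), (4, 0), (4, 2), (4, 5), (4, 7), (6, 1), (6, 2), (6, 5), (6, 6), (9, 1), (9, 2), (9, 5), (9, 6), (11, 0), (11, 2), (11, 5), (11, 7), (12, 0), (12, 2), (12, 5), (12, 7), (14, 1), (14, 2), (14, 5), (14, 6)]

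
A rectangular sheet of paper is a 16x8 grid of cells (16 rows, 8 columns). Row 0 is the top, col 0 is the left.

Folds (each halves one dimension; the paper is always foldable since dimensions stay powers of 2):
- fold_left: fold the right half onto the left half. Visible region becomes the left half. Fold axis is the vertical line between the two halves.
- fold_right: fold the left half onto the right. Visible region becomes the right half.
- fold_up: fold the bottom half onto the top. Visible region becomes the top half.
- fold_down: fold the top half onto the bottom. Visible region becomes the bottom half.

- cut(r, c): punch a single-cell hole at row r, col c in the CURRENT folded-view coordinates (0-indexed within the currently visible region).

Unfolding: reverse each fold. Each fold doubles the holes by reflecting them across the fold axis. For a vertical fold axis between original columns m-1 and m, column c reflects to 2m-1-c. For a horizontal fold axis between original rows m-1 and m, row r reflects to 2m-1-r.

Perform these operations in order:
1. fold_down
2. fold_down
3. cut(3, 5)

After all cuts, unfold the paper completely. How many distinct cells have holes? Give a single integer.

Answer: 4

Derivation:
Op 1 fold_down: fold axis h@8; visible region now rows[8,16) x cols[0,8) = 8x8
Op 2 fold_down: fold axis h@12; visible region now rows[12,16) x cols[0,8) = 4x8
Op 3 cut(3, 5): punch at orig (15,5); cuts so far [(15, 5)]; region rows[12,16) x cols[0,8) = 4x8
Unfold 1 (reflect across h@12): 2 holes -> [(8, 5), (15, 5)]
Unfold 2 (reflect across h@8): 4 holes -> [(0, 5), (7, 5), (8, 5), (15, 5)]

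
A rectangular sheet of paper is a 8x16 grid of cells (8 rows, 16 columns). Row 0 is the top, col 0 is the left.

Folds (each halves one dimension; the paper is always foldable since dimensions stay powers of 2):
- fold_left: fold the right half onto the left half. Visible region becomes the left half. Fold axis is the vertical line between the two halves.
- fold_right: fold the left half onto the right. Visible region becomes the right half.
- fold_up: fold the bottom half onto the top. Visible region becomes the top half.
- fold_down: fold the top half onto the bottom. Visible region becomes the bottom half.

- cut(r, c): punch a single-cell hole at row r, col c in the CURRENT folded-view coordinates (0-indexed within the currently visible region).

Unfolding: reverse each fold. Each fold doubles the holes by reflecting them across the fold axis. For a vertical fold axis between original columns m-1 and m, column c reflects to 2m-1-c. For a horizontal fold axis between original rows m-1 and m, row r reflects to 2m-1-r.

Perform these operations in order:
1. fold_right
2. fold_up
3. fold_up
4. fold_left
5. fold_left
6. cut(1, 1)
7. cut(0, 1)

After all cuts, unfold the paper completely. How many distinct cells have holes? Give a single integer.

Answer: 64

Derivation:
Op 1 fold_right: fold axis v@8; visible region now rows[0,8) x cols[8,16) = 8x8
Op 2 fold_up: fold axis h@4; visible region now rows[0,4) x cols[8,16) = 4x8
Op 3 fold_up: fold axis h@2; visible region now rows[0,2) x cols[8,16) = 2x8
Op 4 fold_left: fold axis v@12; visible region now rows[0,2) x cols[8,12) = 2x4
Op 5 fold_left: fold axis v@10; visible region now rows[0,2) x cols[8,10) = 2x2
Op 6 cut(1, 1): punch at orig (1,9); cuts so far [(1, 9)]; region rows[0,2) x cols[8,10) = 2x2
Op 7 cut(0, 1): punch at orig (0,9); cuts so far [(0, 9), (1, 9)]; region rows[0,2) x cols[8,10) = 2x2
Unfold 1 (reflect across v@10): 4 holes -> [(0, 9), (0, 10), (1, 9), (1, 10)]
Unfold 2 (reflect across v@12): 8 holes -> [(0, 9), (0, 10), (0, 13), (0, 14), (1, 9), (1, 10), (1, 13), (1, 14)]
Unfold 3 (reflect across h@2): 16 holes -> [(0, 9), (0, 10), (0, 13), (0, 14), (1, 9), (1, 10), (1, 13), (1, 14), (2, 9), (2, 10), (2, 13), (2, 14), (3, 9), (3, 10), (3, 13), (3, 14)]
Unfold 4 (reflect across h@4): 32 holes -> [(0, 9), (0, 10), (0, 13), (0, 14), (1, 9), (1, 10), (1, 13), (1, 14), (2, 9), (2, 10), (2, 13), (2, 14), (3, 9), (3, 10), (3, 13), (3, 14), (4, 9), (4, 10), (4, 13), (4, 14), (5, 9), (5, 10), (5, 13), (5, 14), (6, 9), (6, 10), (6, 13), (6, 14), (7, 9), (7, 10), (7, 13), (7, 14)]
Unfold 5 (reflect across v@8): 64 holes -> [(0, 1), (0, 2), (0, 5), (0, 6), (0, 9), (0, 10), (0, 13), (0, 14), (1, 1), (1, 2), (1, 5), (1, 6), (1, 9), (1, 10), (1, 13), (1, 14), (2, 1), (2, 2), (2, 5), (2, 6), (2, 9), (2, 10), (2, 13), (2, 14), (3, 1), (3, 2), (3, 5), (3, 6), (3, 9), (3, 10), (3, 13), (3, 14), (4, 1), (4, 2), (4, 5), (4, 6), (4, 9), (4, 10), (4, 13), (4, 14), (5, 1), (5, 2), (5, 5), (5, 6), (5, 9), (5, 10), (5, 13), (5, 14), (6, 1), (6, 2), (6, 5), (6, 6), (6, 9), (6, 10), (6, 13), (6, 14), (7, 1), (7, 2), (7, 5), (7, 6), (7, 9), (7, 10), (7, 13), (7, 14)]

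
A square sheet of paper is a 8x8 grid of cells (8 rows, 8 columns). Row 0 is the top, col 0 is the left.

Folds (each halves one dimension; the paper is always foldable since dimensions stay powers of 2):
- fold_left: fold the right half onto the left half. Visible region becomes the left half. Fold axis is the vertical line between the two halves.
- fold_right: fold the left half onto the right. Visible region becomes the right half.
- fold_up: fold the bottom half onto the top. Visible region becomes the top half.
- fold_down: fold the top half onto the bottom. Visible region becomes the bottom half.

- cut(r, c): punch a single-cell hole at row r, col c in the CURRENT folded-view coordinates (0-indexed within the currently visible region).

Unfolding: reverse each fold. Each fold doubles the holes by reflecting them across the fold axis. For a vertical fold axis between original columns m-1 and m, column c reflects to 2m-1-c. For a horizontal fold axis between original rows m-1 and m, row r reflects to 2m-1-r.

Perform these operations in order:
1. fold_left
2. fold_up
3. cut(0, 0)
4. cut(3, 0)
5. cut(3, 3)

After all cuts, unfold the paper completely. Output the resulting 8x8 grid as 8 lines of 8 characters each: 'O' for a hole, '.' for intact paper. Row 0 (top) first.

Op 1 fold_left: fold axis v@4; visible region now rows[0,8) x cols[0,4) = 8x4
Op 2 fold_up: fold axis h@4; visible region now rows[0,4) x cols[0,4) = 4x4
Op 3 cut(0, 0): punch at orig (0,0); cuts so far [(0, 0)]; region rows[0,4) x cols[0,4) = 4x4
Op 4 cut(3, 0): punch at orig (3,0); cuts so far [(0, 0), (3, 0)]; region rows[0,4) x cols[0,4) = 4x4
Op 5 cut(3, 3): punch at orig (3,3); cuts so far [(0, 0), (3, 0), (3, 3)]; region rows[0,4) x cols[0,4) = 4x4
Unfold 1 (reflect across h@4): 6 holes -> [(0, 0), (3, 0), (3, 3), (4, 0), (4, 3), (7, 0)]
Unfold 2 (reflect across v@4): 12 holes -> [(0, 0), (0, 7), (3, 0), (3, 3), (3, 4), (3, 7), (4, 0), (4, 3), (4, 4), (4, 7), (7, 0), (7, 7)]

Answer: O......O
........
........
O..OO..O
O..OO..O
........
........
O......O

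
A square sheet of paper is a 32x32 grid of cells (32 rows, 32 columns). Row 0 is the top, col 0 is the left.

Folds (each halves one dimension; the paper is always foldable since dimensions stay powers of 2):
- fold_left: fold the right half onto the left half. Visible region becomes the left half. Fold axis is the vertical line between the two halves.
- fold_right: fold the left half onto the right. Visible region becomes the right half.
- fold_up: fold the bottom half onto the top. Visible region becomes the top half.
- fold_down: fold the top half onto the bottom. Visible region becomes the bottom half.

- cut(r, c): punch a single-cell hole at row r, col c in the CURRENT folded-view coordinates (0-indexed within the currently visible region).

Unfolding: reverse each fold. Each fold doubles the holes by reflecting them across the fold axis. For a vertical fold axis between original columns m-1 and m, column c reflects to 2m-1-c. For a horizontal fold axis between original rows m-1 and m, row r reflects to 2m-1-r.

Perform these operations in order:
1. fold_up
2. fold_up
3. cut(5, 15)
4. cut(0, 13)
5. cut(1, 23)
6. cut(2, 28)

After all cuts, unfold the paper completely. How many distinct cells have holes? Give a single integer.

Answer: 16

Derivation:
Op 1 fold_up: fold axis h@16; visible region now rows[0,16) x cols[0,32) = 16x32
Op 2 fold_up: fold axis h@8; visible region now rows[0,8) x cols[0,32) = 8x32
Op 3 cut(5, 15): punch at orig (5,15); cuts so far [(5, 15)]; region rows[0,8) x cols[0,32) = 8x32
Op 4 cut(0, 13): punch at orig (0,13); cuts so far [(0, 13), (5, 15)]; region rows[0,8) x cols[0,32) = 8x32
Op 5 cut(1, 23): punch at orig (1,23); cuts so far [(0, 13), (1, 23), (5, 15)]; region rows[0,8) x cols[0,32) = 8x32
Op 6 cut(2, 28): punch at orig (2,28); cuts so far [(0, 13), (1, 23), (2, 28), (5, 15)]; region rows[0,8) x cols[0,32) = 8x32
Unfold 1 (reflect across h@8): 8 holes -> [(0, 13), (1, 23), (2, 28), (5, 15), (10, 15), (13, 28), (14, 23), (15, 13)]
Unfold 2 (reflect across h@16): 16 holes -> [(0, 13), (1, 23), (2, 28), (5, 15), (10, 15), (13, 28), (14, 23), (15, 13), (16, 13), (17, 23), (18, 28), (21, 15), (26, 15), (29, 28), (30, 23), (31, 13)]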